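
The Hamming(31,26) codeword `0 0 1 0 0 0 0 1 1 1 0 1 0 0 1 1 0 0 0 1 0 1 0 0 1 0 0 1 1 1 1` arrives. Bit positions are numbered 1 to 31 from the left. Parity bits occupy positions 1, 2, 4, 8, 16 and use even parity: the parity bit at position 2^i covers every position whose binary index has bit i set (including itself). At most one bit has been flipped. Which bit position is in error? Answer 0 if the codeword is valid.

0

s1: b1⊕b3⊕b5⊕b7⊕b9⊕b11⊕b13⊕b15⊕b17⊕b19⊕b21⊕b23⊕b25⊕b27⊕b29⊕b31 = 0⊕1⊕0⊕0⊕1⊕0⊕0⊕1⊕0⊕0⊕0⊕0⊕1⊕0⊕1⊕1 = 0
s2: b2⊕b3⊕b6⊕b7⊕b10⊕b11⊕b14⊕b15⊕b18⊕b19⊕b22⊕b23⊕b26⊕b27⊕b30⊕b31 = 0⊕1⊕0⊕0⊕1⊕0⊕0⊕1⊕0⊕0⊕1⊕0⊕0⊕0⊕1⊕1 = 0
s4: b4⊕b5⊕b6⊕b7⊕b12⊕b13⊕b14⊕b15⊕b20⊕b21⊕b22⊕b23⊕b28⊕b29⊕b30⊕b31 = 0⊕0⊕0⊕0⊕1⊕0⊕0⊕1⊕1⊕0⊕1⊕0⊕1⊕1⊕1⊕1 = 0
s8: b8⊕b9⊕b10⊕b11⊕b12⊕b13⊕b14⊕b15⊕b24⊕b25⊕b26⊕b27⊕b28⊕b29⊕b30⊕b31 = 1⊕1⊕1⊕0⊕1⊕0⊕0⊕1⊕0⊕1⊕0⊕0⊕1⊕1⊕1⊕1 = 0
s16: b16⊕b17⊕b18⊕b19⊕b20⊕b21⊕b22⊕b23⊕b24⊕b25⊕b26⊕b27⊕b28⊕b29⊕b30⊕b31 = 1⊕0⊕0⊕0⊕1⊕0⊕1⊕0⊕0⊕1⊕0⊕0⊕1⊕1⊕1⊕1 = 0
Syndrome (s16...s1) = 00000 → position 0 (no error).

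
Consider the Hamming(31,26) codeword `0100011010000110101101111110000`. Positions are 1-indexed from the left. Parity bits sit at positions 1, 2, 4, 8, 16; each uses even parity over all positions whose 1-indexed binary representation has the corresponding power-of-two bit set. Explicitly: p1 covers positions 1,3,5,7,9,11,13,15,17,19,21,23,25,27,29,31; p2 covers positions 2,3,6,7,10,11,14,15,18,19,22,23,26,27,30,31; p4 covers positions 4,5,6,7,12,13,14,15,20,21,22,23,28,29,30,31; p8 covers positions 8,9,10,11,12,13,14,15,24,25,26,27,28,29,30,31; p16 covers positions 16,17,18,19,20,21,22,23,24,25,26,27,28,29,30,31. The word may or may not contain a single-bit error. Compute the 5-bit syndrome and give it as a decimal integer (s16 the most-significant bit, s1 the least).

28

s1: b1⊕b3⊕b5⊕b7⊕b9⊕b11⊕b13⊕b15⊕b17⊕b19⊕b21⊕b23⊕b25⊕b27⊕b29⊕b31 = 0⊕0⊕0⊕1⊕1⊕0⊕0⊕1⊕1⊕1⊕0⊕1⊕1⊕1⊕0⊕0 = 0
s2: b2⊕b3⊕b6⊕b7⊕b10⊕b11⊕b14⊕b15⊕b18⊕b19⊕b22⊕b23⊕b26⊕b27⊕b30⊕b31 = 1⊕0⊕1⊕1⊕0⊕0⊕1⊕1⊕0⊕1⊕1⊕1⊕1⊕1⊕0⊕0 = 0
s4: b4⊕b5⊕b6⊕b7⊕b12⊕b13⊕b14⊕b15⊕b20⊕b21⊕b22⊕b23⊕b28⊕b29⊕b30⊕b31 = 0⊕0⊕1⊕1⊕0⊕0⊕1⊕1⊕1⊕0⊕1⊕1⊕0⊕0⊕0⊕0 = 1
s8: b8⊕b9⊕b10⊕b11⊕b12⊕b13⊕b14⊕b15⊕b24⊕b25⊕b26⊕b27⊕b28⊕b29⊕b30⊕b31 = 0⊕1⊕0⊕0⊕0⊕0⊕1⊕1⊕1⊕1⊕1⊕1⊕0⊕0⊕0⊕0 = 1
s16: b16⊕b17⊕b18⊕b19⊕b20⊕b21⊕b22⊕b23⊕b24⊕b25⊕b26⊕b27⊕b28⊕b29⊕b30⊕b31 = 0⊕1⊕0⊕1⊕1⊕0⊕1⊕1⊕1⊕1⊕1⊕1⊕0⊕0⊕0⊕0 = 1
Syndrome (s16...s1) = 11100 → position 28.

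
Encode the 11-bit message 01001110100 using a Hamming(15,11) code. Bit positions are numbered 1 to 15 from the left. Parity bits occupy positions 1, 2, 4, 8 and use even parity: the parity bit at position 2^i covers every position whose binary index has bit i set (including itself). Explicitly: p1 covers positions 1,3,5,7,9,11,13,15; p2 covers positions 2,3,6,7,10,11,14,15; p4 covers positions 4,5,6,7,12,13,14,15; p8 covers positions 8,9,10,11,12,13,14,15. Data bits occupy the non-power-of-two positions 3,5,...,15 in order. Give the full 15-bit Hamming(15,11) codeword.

Place data bits at non-power-of-two positions: b3=0, b5=1, b6=0, b7=0, b9=1, b10=1, b11=1, b12=0, b13=1, b14=0, b15=0.
p1 = XOR of data positions {3,5,7,9,11,13,15} = 0⊕1⊕0⊕1⊕1⊕1⊕0 = 0
p2 = XOR of data positions {3,6,7,10,11,14,15} = 0⊕0⊕0⊕1⊕1⊕0⊕0 = 0
p4 = XOR of data positions {5,6,7,12,13,14,15} = 1⊕0⊕0⊕0⊕1⊕0⊕0 = 0
p8 = XOR of data positions {9,10,11,12,13,14,15} = 1⊕1⊕1⊕0⊕1⊕0⊕0 = 0
Codeword b1..b15 = 000010001110100

000010001110100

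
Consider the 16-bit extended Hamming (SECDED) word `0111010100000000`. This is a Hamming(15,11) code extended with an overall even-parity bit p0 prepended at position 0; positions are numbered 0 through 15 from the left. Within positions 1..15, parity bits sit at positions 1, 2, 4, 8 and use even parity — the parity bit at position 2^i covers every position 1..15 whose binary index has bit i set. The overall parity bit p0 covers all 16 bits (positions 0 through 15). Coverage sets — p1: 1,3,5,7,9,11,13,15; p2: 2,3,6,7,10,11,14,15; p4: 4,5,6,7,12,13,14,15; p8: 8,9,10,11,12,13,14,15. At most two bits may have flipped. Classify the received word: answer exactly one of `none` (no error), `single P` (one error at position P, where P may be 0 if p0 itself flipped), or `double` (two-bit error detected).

s1: b1⊕b3⊕b5⊕b7⊕b9⊕b11⊕b13⊕b15 = 1⊕1⊕1⊕1⊕0⊕0⊕0⊕0 = 0
s2: b2⊕b3⊕b6⊕b7⊕b10⊕b11⊕b14⊕b15 = 1⊕1⊕0⊕1⊕0⊕0⊕0⊕0 = 1
s4: b4⊕b5⊕b6⊕b7⊕b12⊕b13⊕b14⊕b15 = 0⊕1⊕0⊕1⊕0⊕0⊕0⊕0 = 0
s8: b8⊕b9⊕b10⊕b11⊕b12⊕b13⊕b14⊕b15 = 0⊕0⊕0⊕0⊕0⊕0⊕0⊕0 = 0
Syndrome (s8...s1) = 0010 → position 2.
Overall parity (XOR of all 16 bits, including p0): 0⊕1⊕1⊕1⊕0⊕1⊕0⊕1⊕0⊕0⊕0⊕0⊕0⊕0⊕0⊕0 = 1
Overall=1, syndrome position=2 → single-bit error at position 2.

single 2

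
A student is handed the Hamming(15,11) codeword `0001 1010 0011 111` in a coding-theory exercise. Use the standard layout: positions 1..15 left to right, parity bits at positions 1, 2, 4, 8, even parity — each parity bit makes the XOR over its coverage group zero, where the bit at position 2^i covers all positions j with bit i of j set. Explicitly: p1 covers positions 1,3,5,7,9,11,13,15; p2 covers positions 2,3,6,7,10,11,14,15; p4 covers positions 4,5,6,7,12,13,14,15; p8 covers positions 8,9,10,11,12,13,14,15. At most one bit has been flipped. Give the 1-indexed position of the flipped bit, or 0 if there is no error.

s1: b1⊕b3⊕b5⊕b7⊕b9⊕b11⊕b13⊕b15 = 0⊕0⊕1⊕1⊕0⊕1⊕1⊕1 = 1
s2: b2⊕b3⊕b6⊕b7⊕b10⊕b11⊕b14⊕b15 = 0⊕0⊕0⊕1⊕0⊕1⊕1⊕1 = 0
s4: b4⊕b5⊕b6⊕b7⊕b12⊕b13⊕b14⊕b15 = 1⊕1⊕0⊕1⊕1⊕1⊕1⊕1 = 1
s8: b8⊕b9⊕b10⊕b11⊕b12⊕b13⊕b14⊕b15 = 0⊕0⊕0⊕1⊕1⊕1⊕1⊕1 = 1
Syndrome (s8...s1) = 1101 → position 13.

13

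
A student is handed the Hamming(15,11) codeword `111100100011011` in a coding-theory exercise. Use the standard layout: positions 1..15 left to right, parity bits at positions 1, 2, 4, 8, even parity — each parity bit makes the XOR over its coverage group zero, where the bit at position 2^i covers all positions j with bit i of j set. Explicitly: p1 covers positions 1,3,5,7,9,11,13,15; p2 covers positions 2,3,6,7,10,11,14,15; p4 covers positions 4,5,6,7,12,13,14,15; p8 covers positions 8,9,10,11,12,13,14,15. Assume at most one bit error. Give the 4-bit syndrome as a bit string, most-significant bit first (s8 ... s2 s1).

s1: b1⊕b3⊕b5⊕b7⊕b9⊕b11⊕b13⊕b15 = 1⊕1⊕0⊕1⊕0⊕1⊕0⊕1 = 1
s2: b2⊕b3⊕b6⊕b7⊕b10⊕b11⊕b14⊕b15 = 1⊕1⊕0⊕1⊕0⊕1⊕1⊕1 = 0
s4: b4⊕b5⊕b6⊕b7⊕b12⊕b13⊕b14⊕b15 = 1⊕0⊕0⊕1⊕1⊕0⊕1⊕1 = 1
s8: b8⊕b9⊕b10⊕b11⊕b12⊕b13⊕b14⊕b15 = 0⊕0⊕0⊕1⊕1⊕0⊕1⊕1 = 0
Syndrome (s8...s1) = 0101 → position 5.

0101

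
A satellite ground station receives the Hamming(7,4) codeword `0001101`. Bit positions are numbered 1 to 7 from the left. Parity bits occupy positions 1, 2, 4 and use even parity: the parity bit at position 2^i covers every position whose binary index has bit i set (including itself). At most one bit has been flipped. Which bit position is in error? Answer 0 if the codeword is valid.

6

s1: b1⊕b3⊕b5⊕b7 = 0⊕0⊕1⊕1 = 0
s2: b2⊕b3⊕b6⊕b7 = 0⊕0⊕0⊕1 = 1
s4: b4⊕b5⊕b6⊕b7 = 1⊕1⊕0⊕1 = 1
Syndrome (s4...s1) = 110 → position 6.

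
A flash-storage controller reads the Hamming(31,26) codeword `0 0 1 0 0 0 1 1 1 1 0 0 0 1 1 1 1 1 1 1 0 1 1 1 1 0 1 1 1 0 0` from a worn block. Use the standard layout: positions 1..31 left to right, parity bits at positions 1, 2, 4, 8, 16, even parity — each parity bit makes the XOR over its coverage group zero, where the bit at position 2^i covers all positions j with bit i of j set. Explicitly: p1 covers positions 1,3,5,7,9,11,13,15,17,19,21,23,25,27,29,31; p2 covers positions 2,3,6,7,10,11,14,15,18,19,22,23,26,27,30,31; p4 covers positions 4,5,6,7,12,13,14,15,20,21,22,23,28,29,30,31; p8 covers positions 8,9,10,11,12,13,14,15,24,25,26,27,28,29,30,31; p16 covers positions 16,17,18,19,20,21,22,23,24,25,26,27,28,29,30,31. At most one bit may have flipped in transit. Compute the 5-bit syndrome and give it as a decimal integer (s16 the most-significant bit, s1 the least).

0

s1: b1⊕b3⊕b5⊕b7⊕b9⊕b11⊕b13⊕b15⊕b17⊕b19⊕b21⊕b23⊕b25⊕b27⊕b29⊕b31 = 0⊕1⊕0⊕1⊕1⊕0⊕0⊕1⊕1⊕1⊕0⊕1⊕1⊕1⊕1⊕0 = 0
s2: b2⊕b3⊕b6⊕b7⊕b10⊕b11⊕b14⊕b15⊕b18⊕b19⊕b22⊕b23⊕b26⊕b27⊕b30⊕b31 = 0⊕1⊕0⊕1⊕1⊕0⊕1⊕1⊕1⊕1⊕1⊕1⊕0⊕1⊕0⊕0 = 0
s4: b4⊕b5⊕b6⊕b7⊕b12⊕b13⊕b14⊕b15⊕b20⊕b21⊕b22⊕b23⊕b28⊕b29⊕b30⊕b31 = 0⊕0⊕0⊕1⊕0⊕0⊕1⊕1⊕1⊕0⊕1⊕1⊕1⊕1⊕0⊕0 = 0
s8: b8⊕b9⊕b10⊕b11⊕b12⊕b13⊕b14⊕b15⊕b24⊕b25⊕b26⊕b27⊕b28⊕b29⊕b30⊕b31 = 1⊕1⊕1⊕0⊕0⊕0⊕1⊕1⊕1⊕1⊕0⊕1⊕1⊕1⊕0⊕0 = 0
s16: b16⊕b17⊕b18⊕b19⊕b20⊕b21⊕b22⊕b23⊕b24⊕b25⊕b26⊕b27⊕b28⊕b29⊕b30⊕b31 = 1⊕1⊕1⊕1⊕1⊕0⊕1⊕1⊕1⊕1⊕0⊕1⊕1⊕1⊕0⊕0 = 0
Syndrome (s16...s1) = 00000 → position 0 (no error).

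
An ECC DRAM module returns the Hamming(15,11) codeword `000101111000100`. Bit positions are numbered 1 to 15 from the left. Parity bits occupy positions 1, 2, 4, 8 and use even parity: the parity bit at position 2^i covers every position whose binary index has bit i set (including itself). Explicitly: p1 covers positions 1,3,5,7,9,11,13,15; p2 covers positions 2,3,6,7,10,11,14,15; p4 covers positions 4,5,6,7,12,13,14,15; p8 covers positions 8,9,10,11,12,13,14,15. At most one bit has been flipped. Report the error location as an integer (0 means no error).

9

s1: b1⊕b3⊕b5⊕b7⊕b9⊕b11⊕b13⊕b15 = 0⊕0⊕0⊕1⊕1⊕0⊕1⊕0 = 1
s2: b2⊕b3⊕b6⊕b7⊕b10⊕b11⊕b14⊕b15 = 0⊕0⊕1⊕1⊕0⊕0⊕0⊕0 = 0
s4: b4⊕b5⊕b6⊕b7⊕b12⊕b13⊕b14⊕b15 = 1⊕0⊕1⊕1⊕0⊕1⊕0⊕0 = 0
s8: b8⊕b9⊕b10⊕b11⊕b12⊕b13⊕b14⊕b15 = 1⊕1⊕0⊕0⊕0⊕1⊕0⊕0 = 1
Syndrome (s8...s1) = 1001 → position 9.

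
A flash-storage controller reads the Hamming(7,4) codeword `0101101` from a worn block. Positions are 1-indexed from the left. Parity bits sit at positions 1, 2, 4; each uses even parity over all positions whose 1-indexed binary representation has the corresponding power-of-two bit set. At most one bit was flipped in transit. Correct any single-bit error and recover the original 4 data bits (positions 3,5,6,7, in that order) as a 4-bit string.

0101

s1: b1⊕b3⊕b5⊕b7 = 0⊕0⊕1⊕1 = 0
s2: b2⊕b3⊕b6⊕b7 = 1⊕0⊕0⊕1 = 0
s4: b4⊕b5⊕b6⊕b7 = 1⊕1⊕0⊕1 = 1
Syndrome (s4...s1) = 100 → position 4.
Flip bit 4: corrected codeword = 0100101
Data bits at positions 3,5,6,7: 0101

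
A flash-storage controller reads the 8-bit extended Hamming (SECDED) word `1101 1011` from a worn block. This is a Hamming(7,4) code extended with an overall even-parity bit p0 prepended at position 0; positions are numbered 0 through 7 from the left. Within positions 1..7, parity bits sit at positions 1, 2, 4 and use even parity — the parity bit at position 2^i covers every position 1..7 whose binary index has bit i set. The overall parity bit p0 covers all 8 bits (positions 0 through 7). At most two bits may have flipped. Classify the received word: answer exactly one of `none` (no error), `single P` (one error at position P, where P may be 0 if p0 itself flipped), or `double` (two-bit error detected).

s1: b1⊕b3⊕b5⊕b7 = 1⊕1⊕0⊕1 = 1
s2: b2⊕b3⊕b6⊕b7 = 0⊕1⊕1⊕1 = 1
s4: b4⊕b5⊕b6⊕b7 = 1⊕0⊕1⊕1 = 1
Syndrome (s4...s1) = 111 → position 7.
Overall parity (XOR of all 8 bits, including p0): 1⊕1⊕0⊕1⊕1⊕0⊕1⊕1 = 0
Overall=0, syndrome position=7 → double-bit error detected (uncorrectable).

double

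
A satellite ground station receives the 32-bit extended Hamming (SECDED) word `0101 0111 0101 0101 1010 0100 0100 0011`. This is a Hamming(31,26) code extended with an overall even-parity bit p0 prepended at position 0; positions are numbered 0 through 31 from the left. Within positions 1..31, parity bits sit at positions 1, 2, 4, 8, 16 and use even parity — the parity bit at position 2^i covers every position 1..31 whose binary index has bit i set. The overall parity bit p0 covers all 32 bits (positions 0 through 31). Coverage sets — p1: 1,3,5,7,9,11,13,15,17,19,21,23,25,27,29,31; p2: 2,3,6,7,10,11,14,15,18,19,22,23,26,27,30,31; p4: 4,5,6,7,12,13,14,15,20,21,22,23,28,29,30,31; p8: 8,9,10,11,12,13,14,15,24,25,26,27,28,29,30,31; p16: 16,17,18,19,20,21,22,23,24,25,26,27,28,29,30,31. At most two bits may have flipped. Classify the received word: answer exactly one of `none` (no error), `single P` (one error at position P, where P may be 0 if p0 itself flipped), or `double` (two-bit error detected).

s1: b1⊕b3⊕b5⊕b7⊕b9⊕b11⊕b13⊕b15⊕b17⊕b19⊕b21⊕b23⊕b25⊕b27⊕b29⊕b31 = 1⊕1⊕1⊕1⊕1⊕1⊕1⊕1⊕0⊕0⊕1⊕0⊕1⊕0⊕0⊕1 = 1
s2: b2⊕b3⊕b6⊕b7⊕b10⊕b11⊕b14⊕b15⊕b18⊕b19⊕b22⊕b23⊕b26⊕b27⊕b30⊕b31 = 0⊕1⊕1⊕1⊕0⊕1⊕0⊕1⊕1⊕0⊕0⊕0⊕0⊕0⊕1⊕1 = 0
s4: b4⊕b5⊕b6⊕b7⊕b12⊕b13⊕b14⊕b15⊕b20⊕b21⊕b22⊕b23⊕b28⊕b29⊕b30⊕b31 = 0⊕1⊕1⊕1⊕0⊕1⊕0⊕1⊕0⊕1⊕0⊕0⊕0⊕0⊕1⊕1 = 0
s8: b8⊕b9⊕b10⊕b11⊕b12⊕b13⊕b14⊕b15⊕b24⊕b25⊕b26⊕b27⊕b28⊕b29⊕b30⊕b31 = 0⊕1⊕0⊕1⊕0⊕1⊕0⊕1⊕0⊕1⊕0⊕0⊕0⊕0⊕1⊕1 = 1
s16: b16⊕b17⊕b18⊕b19⊕b20⊕b21⊕b22⊕b23⊕b24⊕b25⊕b26⊕b27⊕b28⊕b29⊕b30⊕b31 = 1⊕0⊕1⊕0⊕0⊕1⊕0⊕0⊕0⊕1⊕0⊕0⊕0⊕0⊕1⊕1 = 0
Syndrome (s16...s1) = 01001 → position 9.
Overall parity (XOR of all 32 bits, including p0): 0⊕1⊕0⊕1⊕0⊕1⊕1⊕1⊕0⊕1⊕0⊕1⊕0⊕1⊕0⊕1⊕1⊕0⊕1⊕0⊕0⊕1⊕0⊕0⊕0⊕1⊕0⊕0⊕0⊕0⊕1⊕1 = 1
Overall=1, syndrome position=9 → single-bit error at position 9.

single 9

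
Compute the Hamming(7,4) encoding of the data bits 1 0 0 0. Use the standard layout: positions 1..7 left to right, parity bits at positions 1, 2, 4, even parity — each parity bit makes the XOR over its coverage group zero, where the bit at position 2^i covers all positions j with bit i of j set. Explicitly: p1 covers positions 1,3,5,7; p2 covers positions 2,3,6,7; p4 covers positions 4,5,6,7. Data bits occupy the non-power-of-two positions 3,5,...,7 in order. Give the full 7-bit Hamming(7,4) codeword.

Place data bits at non-power-of-two positions: b3=1, b5=0, b6=0, b7=0.
p1 = XOR of data positions {3,5,7} = 1⊕0⊕0 = 1
p2 = XOR of data positions {3,6,7} = 1⊕0⊕0 = 1
p4 = XOR of data positions {5,6,7} = 0⊕0⊕0 = 0
Codeword b1..b7 = 1110000

1110000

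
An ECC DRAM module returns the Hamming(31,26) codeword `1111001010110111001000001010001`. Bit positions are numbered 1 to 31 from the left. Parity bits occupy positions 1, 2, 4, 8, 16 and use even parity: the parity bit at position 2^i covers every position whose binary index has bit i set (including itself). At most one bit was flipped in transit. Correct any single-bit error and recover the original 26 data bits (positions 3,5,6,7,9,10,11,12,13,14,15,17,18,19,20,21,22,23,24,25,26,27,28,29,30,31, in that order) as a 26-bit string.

10011011011011000001010001

s1: b1⊕b3⊕b5⊕b7⊕b9⊕b11⊕b13⊕b15⊕b17⊕b19⊕b21⊕b23⊕b25⊕b27⊕b29⊕b31 = 1⊕1⊕0⊕1⊕1⊕1⊕0⊕1⊕0⊕1⊕0⊕0⊕1⊕1⊕0⊕1 = 0
s2: b2⊕b3⊕b6⊕b7⊕b10⊕b11⊕b14⊕b15⊕b18⊕b19⊕b22⊕b23⊕b26⊕b27⊕b30⊕b31 = 1⊕1⊕0⊕1⊕0⊕1⊕1⊕1⊕0⊕1⊕0⊕0⊕0⊕1⊕0⊕1 = 1
s4: b4⊕b5⊕b6⊕b7⊕b12⊕b13⊕b14⊕b15⊕b20⊕b21⊕b22⊕b23⊕b28⊕b29⊕b30⊕b31 = 1⊕0⊕0⊕1⊕1⊕0⊕1⊕1⊕0⊕0⊕0⊕0⊕0⊕0⊕0⊕1 = 0
s8: b8⊕b9⊕b10⊕b11⊕b12⊕b13⊕b14⊕b15⊕b24⊕b25⊕b26⊕b27⊕b28⊕b29⊕b30⊕b31 = 0⊕1⊕0⊕1⊕1⊕0⊕1⊕1⊕0⊕1⊕0⊕1⊕0⊕0⊕0⊕1 = 0
s16: b16⊕b17⊕b18⊕b19⊕b20⊕b21⊕b22⊕b23⊕b24⊕b25⊕b26⊕b27⊕b28⊕b29⊕b30⊕b31 = 1⊕0⊕0⊕1⊕0⊕0⊕0⊕0⊕0⊕1⊕0⊕1⊕0⊕0⊕0⊕1 = 1
Syndrome (s16...s1) = 10010 → position 18.
Flip bit 18: corrected codeword = 1111001010110111011000001010001
Data bits at positions 3,5,6,7,9,10,11,12,13,14,15,17,18,19,20,21,22,23,24,25,26,27,28,29,30,31: 10011011011011000001010001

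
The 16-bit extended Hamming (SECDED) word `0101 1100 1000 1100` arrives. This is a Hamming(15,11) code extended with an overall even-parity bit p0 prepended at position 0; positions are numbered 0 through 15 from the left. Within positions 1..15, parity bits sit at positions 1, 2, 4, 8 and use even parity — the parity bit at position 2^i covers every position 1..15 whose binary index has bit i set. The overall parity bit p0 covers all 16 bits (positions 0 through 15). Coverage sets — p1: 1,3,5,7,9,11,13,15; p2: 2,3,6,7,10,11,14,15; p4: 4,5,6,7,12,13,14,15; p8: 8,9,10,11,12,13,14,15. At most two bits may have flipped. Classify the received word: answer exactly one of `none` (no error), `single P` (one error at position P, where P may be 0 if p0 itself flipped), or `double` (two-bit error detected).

s1: b1⊕b3⊕b5⊕b7⊕b9⊕b11⊕b13⊕b15 = 1⊕1⊕1⊕0⊕0⊕0⊕1⊕0 = 0
s2: b2⊕b3⊕b6⊕b7⊕b10⊕b11⊕b14⊕b15 = 0⊕1⊕0⊕0⊕0⊕0⊕0⊕0 = 1
s4: b4⊕b5⊕b6⊕b7⊕b12⊕b13⊕b14⊕b15 = 1⊕1⊕0⊕0⊕1⊕1⊕0⊕0 = 0
s8: b8⊕b9⊕b10⊕b11⊕b12⊕b13⊕b14⊕b15 = 1⊕0⊕0⊕0⊕1⊕1⊕0⊕0 = 1
Syndrome (s8...s1) = 1010 → position 10.
Overall parity (XOR of all 16 bits, including p0): 0⊕1⊕0⊕1⊕1⊕1⊕0⊕0⊕1⊕0⊕0⊕0⊕1⊕1⊕0⊕0 = 1
Overall=1, syndrome position=10 → single-bit error at position 10.

single 10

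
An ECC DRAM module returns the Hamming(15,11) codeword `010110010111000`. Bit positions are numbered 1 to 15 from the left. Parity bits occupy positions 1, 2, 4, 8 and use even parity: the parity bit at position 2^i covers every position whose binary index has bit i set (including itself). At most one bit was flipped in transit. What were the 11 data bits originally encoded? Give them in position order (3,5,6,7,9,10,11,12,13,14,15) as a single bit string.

s1: b1⊕b3⊕b5⊕b7⊕b9⊕b11⊕b13⊕b15 = 0⊕0⊕1⊕0⊕0⊕1⊕0⊕0 = 0
s2: b2⊕b3⊕b6⊕b7⊕b10⊕b11⊕b14⊕b15 = 1⊕0⊕0⊕0⊕1⊕1⊕0⊕0 = 1
s4: b4⊕b5⊕b6⊕b7⊕b12⊕b13⊕b14⊕b15 = 1⊕1⊕0⊕0⊕1⊕0⊕0⊕0 = 1
s8: b8⊕b9⊕b10⊕b11⊕b12⊕b13⊕b14⊕b15 = 1⊕0⊕1⊕1⊕1⊕0⊕0⊕0 = 0
Syndrome (s8...s1) = 0110 → position 6.
Flip bit 6: corrected codeword = 010111010111000
Data bits at positions 3,5,6,7,9,10,11,12,13,14,15: 01100111000

01100111000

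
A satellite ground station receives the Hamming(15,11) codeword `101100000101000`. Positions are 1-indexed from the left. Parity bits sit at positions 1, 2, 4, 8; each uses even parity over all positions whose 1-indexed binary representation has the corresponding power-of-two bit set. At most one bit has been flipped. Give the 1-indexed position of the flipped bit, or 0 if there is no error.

s1: b1⊕b3⊕b5⊕b7⊕b9⊕b11⊕b13⊕b15 = 1⊕1⊕0⊕0⊕0⊕0⊕0⊕0 = 0
s2: b2⊕b3⊕b6⊕b7⊕b10⊕b11⊕b14⊕b15 = 0⊕1⊕0⊕0⊕1⊕0⊕0⊕0 = 0
s4: b4⊕b5⊕b6⊕b7⊕b12⊕b13⊕b14⊕b15 = 1⊕0⊕0⊕0⊕1⊕0⊕0⊕0 = 0
s8: b8⊕b9⊕b10⊕b11⊕b12⊕b13⊕b14⊕b15 = 0⊕0⊕1⊕0⊕1⊕0⊕0⊕0 = 0
Syndrome (s8...s1) = 0000 → position 0 (no error).

0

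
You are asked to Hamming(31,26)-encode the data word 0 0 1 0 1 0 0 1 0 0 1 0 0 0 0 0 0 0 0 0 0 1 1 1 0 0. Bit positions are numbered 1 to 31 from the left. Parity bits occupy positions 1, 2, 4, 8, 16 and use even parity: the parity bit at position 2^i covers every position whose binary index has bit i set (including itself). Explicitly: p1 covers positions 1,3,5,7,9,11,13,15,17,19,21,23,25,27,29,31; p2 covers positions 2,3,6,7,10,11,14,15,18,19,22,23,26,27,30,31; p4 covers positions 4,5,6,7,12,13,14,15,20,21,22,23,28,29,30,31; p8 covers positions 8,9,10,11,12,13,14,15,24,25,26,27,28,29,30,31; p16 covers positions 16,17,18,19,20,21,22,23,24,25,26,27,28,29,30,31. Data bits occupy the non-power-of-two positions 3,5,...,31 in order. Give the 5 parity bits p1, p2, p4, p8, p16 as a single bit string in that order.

Place data bits at non-power-of-two positions: b3=0, b5=0, b6=1, b7=0, b9=1, b10=0, b11=0, b12=1, b13=0, b14=0, b15=1, b17=0, b18=0, b19=0, b20=0, b21=0, b22=0, b23=0, b24=0, b25=0, b26=0, b27=1, b28=1, b29=1, b30=0, b31=0.
p1 = XOR of data positions {3,5,7,9,11,13,15,17,19,21,23,25,27,29,31} = 0⊕0⊕0⊕1⊕0⊕0⊕1⊕0⊕0⊕0⊕0⊕0⊕1⊕1⊕0 = 0
p2 = XOR of data positions {3,6,7,10,11,14,15,18,19,22,23,26,27,30,31} = 0⊕1⊕0⊕0⊕0⊕0⊕1⊕0⊕0⊕0⊕0⊕0⊕1⊕0⊕0 = 1
p4 = XOR of data positions {5,6,7,12,13,14,15,20,21,22,23,28,29,30,31} = 0⊕1⊕0⊕1⊕0⊕0⊕1⊕0⊕0⊕0⊕0⊕1⊕1⊕0⊕0 = 1
p8 = XOR of data positions {9,10,11,12,13,14,15,24,25,26,27,28,29,30,31} = 1⊕0⊕0⊕1⊕0⊕0⊕1⊕0⊕0⊕0⊕1⊕1⊕1⊕0⊕0 = 0
p16 = XOR of data positions {17,18,19,20,21,22,23,24,25,26,27,28,29,30,31} = 0⊕0⊕0⊕0⊕0⊕0⊕0⊕0⊕0⊕0⊕1⊕1⊕1⊕0⊕0 = 1
Parity bits p1,p2,p4,p8,p16 = 01101

01101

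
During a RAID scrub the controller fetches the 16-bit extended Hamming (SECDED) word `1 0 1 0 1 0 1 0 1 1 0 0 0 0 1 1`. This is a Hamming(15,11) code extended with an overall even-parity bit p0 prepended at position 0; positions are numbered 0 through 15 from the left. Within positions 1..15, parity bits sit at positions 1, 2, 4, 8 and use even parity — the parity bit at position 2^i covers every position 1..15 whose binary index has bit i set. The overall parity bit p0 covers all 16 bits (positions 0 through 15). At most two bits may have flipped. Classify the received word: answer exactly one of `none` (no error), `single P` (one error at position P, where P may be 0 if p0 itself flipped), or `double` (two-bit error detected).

none

s1: b1⊕b3⊕b5⊕b7⊕b9⊕b11⊕b13⊕b15 = 0⊕0⊕0⊕0⊕1⊕0⊕0⊕1 = 0
s2: b2⊕b3⊕b6⊕b7⊕b10⊕b11⊕b14⊕b15 = 1⊕0⊕1⊕0⊕0⊕0⊕1⊕1 = 0
s4: b4⊕b5⊕b6⊕b7⊕b12⊕b13⊕b14⊕b15 = 1⊕0⊕1⊕0⊕0⊕0⊕1⊕1 = 0
s8: b8⊕b9⊕b10⊕b11⊕b12⊕b13⊕b14⊕b15 = 1⊕1⊕0⊕0⊕0⊕0⊕1⊕1 = 0
Syndrome (s8...s1) = 0000 → position 0 (no error).
Overall parity (XOR of all 16 bits, including p0): 1⊕0⊕1⊕0⊕1⊕0⊕1⊕0⊕1⊕1⊕0⊕0⊕0⊕0⊕1⊕1 = 0
Overall=0, syndrome position=0 → no error.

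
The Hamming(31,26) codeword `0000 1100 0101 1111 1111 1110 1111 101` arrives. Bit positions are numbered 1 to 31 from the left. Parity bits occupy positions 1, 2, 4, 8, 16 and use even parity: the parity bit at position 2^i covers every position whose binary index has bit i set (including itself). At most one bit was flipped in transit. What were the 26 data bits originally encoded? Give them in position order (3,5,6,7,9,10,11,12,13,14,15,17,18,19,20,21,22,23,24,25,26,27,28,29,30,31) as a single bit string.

s1: b1⊕b3⊕b5⊕b7⊕b9⊕b11⊕b13⊕b15⊕b17⊕b19⊕b21⊕b23⊕b25⊕b27⊕b29⊕b31 = 0⊕0⊕1⊕0⊕0⊕0⊕1⊕1⊕1⊕1⊕1⊕1⊕1⊕1⊕1⊕1 = 1
s2: b2⊕b3⊕b6⊕b7⊕b10⊕b11⊕b14⊕b15⊕b18⊕b19⊕b22⊕b23⊕b26⊕b27⊕b30⊕b31 = 0⊕0⊕1⊕0⊕1⊕0⊕1⊕1⊕1⊕1⊕1⊕1⊕1⊕1⊕0⊕1 = 1
s4: b4⊕b5⊕b6⊕b7⊕b12⊕b13⊕b14⊕b15⊕b20⊕b21⊕b22⊕b23⊕b28⊕b29⊕b30⊕b31 = 0⊕1⊕1⊕0⊕1⊕1⊕1⊕1⊕1⊕1⊕1⊕1⊕1⊕1⊕0⊕1 = 1
s8: b8⊕b9⊕b10⊕b11⊕b12⊕b13⊕b14⊕b15⊕b24⊕b25⊕b26⊕b27⊕b28⊕b29⊕b30⊕b31 = 0⊕0⊕1⊕0⊕1⊕1⊕1⊕1⊕0⊕1⊕1⊕1⊕1⊕1⊕0⊕1 = 1
s16: b16⊕b17⊕b18⊕b19⊕b20⊕b21⊕b22⊕b23⊕b24⊕b25⊕b26⊕b27⊕b28⊕b29⊕b30⊕b31 = 1⊕1⊕1⊕1⊕1⊕1⊕1⊕1⊕0⊕1⊕1⊕1⊕1⊕1⊕0⊕1 = 0
Syndrome (s16...s1) = 01111 → position 15.
Flip bit 15: corrected codeword = 0000110001011101111111101111101
Data bits at positions 3,5,6,7,9,10,11,12,13,14,15,17,18,19,20,21,22,23,24,25,26,27,28,29,30,31: 01100101110111111101111101

01100101110111111101111101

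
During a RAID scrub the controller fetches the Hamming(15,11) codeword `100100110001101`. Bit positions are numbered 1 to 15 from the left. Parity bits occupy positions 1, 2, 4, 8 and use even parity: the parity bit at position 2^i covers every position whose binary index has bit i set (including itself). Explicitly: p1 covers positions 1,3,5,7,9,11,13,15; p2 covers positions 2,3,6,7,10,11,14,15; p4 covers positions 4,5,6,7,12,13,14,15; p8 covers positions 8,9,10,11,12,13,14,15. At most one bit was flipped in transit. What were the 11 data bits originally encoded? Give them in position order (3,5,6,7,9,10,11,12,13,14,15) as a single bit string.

s1: b1⊕b3⊕b5⊕b7⊕b9⊕b11⊕b13⊕b15 = 1⊕0⊕0⊕1⊕0⊕0⊕1⊕1 = 0
s2: b2⊕b3⊕b6⊕b7⊕b10⊕b11⊕b14⊕b15 = 0⊕0⊕0⊕1⊕0⊕0⊕0⊕1 = 0
s4: b4⊕b5⊕b6⊕b7⊕b12⊕b13⊕b14⊕b15 = 1⊕0⊕0⊕1⊕1⊕1⊕0⊕1 = 1
s8: b8⊕b9⊕b10⊕b11⊕b12⊕b13⊕b14⊕b15 = 1⊕0⊕0⊕0⊕1⊕1⊕0⊕1 = 0
Syndrome (s8...s1) = 0100 → position 4.
Flip bit 4: corrected codeword = 100000110001101
Data bits at positions 3,5,6,7,9,10,11,12,13,14,15: 00010001101

00010001101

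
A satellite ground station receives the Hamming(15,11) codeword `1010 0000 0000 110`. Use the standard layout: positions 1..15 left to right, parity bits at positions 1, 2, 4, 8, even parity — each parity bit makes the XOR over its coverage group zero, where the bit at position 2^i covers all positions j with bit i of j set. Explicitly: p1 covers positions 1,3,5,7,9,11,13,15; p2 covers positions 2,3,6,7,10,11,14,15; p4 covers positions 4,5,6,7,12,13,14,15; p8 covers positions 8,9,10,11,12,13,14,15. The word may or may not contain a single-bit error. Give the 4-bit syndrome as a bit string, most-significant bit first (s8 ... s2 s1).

0001

s1: b1⊕b3⊕b5⊕b7⊕b9⊕b11⊕b13⊕b15 = 1⊕1⊕0⊕0⊕0⊕0⊕1⊕0 = 1
s2: b2⊕b3⊕b6⊕b7⊕b10⊕b11⊕b14⊕b15 = 0⊕1⊕0⊕0⊕0⊕0⊕1⊕0 = 0
s4: b4⊕b5⊕b6⊕b7⊕b12⊕b13⊕b14⊕b15 = 0⊕0⊕0⊕0⊕0⊕1⊕1⊕0 = 0
s8: b8⊕b9⊕b10⊕b11⊕b12⊕b13⊕b14⊕b15 = 0⊕0⊕0⊕0⊕0⊕1⊕1⊕0 = 0
Syndrome (s8...s1) = 0001 → position 1.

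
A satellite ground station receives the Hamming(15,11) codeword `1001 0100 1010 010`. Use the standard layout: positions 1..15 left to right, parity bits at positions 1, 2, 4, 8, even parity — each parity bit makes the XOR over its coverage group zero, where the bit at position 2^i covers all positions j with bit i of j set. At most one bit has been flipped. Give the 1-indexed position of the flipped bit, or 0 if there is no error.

15

s1: b1⊕b3⊕b5⊕b7⊕b9⊕b11⊕b13⊕b15 = 1⊕0⊕0⊕0⊕1⊕1⊕0⊕0 = 1
s2: b2⊕b3⊕b6⊕b7⊕b10⊕b11⊕b14⊕b15 = 0⊕0⊕1⊕0⊕0⊕1⊕1⊕0 = 1
s4: b4⊕b5⊕b6⊕b7⊕b12⊕b13⊕b14⊕b15 = 1⊕0⊕1⊕0⊕0⊕0⊕1⊕0 = 1
s8: b8⊕b9⊕b10⊕b11⊕b12⊕b13⊕b14⊕b15 = 0⊕1⊕0⊕1⊕0⊕0⊕1⊕0 = 1
Syndrome (s8...s1) = 1111 → position 15.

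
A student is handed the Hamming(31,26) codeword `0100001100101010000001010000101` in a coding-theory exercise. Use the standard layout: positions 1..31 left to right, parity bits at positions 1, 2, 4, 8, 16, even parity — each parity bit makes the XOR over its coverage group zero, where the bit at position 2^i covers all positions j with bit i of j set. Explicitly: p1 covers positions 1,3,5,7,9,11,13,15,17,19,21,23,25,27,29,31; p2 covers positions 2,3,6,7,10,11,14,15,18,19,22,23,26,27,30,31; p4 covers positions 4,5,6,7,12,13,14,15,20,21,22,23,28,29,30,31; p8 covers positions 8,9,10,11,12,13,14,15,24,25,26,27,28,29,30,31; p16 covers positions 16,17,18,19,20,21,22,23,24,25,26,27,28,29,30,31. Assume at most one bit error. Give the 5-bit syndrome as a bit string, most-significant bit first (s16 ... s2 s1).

s1: b1⊕b3⊕b5⊕b7⊕b9⊕b11⊕b13⊕b15⊕b17⊕b19⊕b21⊕b23⊕b25⊕b27⊕b29⊕b31 = 0⊕0⊕0⊕1⊕0⊕1⊕1⊕1⊕0⊕0⊕0⊕0⊕0⊕0⊕1⊕1 = 0
s2: b2⊕b3⊕b6⊕b7⊕b10⊕b11⊕b14⊕b15⊕b18⊕b19⊕b22⊕b23⊕b26⊕b27⊕b30⊕b31 = 1⊕0⊕0⊕1⊕0⊕1⊕0⊕1⊕0⊕0⊕1⊕0⊕0⊕0⊕0⊕1 = 0
s4: b4⊕b5⊕b6⊕b7⊕b12⊕b13⊕b14⊕b15⊕b20⊕b21⊕b22⊕b23⊕b28⊕b29⊕b30⊕b31 = 0⊕0⊕0⊕1⊕0⊕1⊕0⊕1⊕0⊕0⊕1⊕0⊕0⊕1⊕0⊕1 = 0
s8: b8⊕b9⊕b10⊕b11⊕b12⊕b13⊕b14⊕b15⊕b24⊕b25⊕b26⊕b27⊕b28⊕b29⊕b30⊕b31 = 1⊕0⊕0⊕1⊕0⊕1⊕0⊕1⊕1⊕0⊕0⊕0⊕0⊕1⊕0⊕1 = 1
s16: b16⊕b17⊕b18⊕b19⊕b20⊕b21⊕b22⊕b23⊕b24⊕b25⊕b26⊕b27⊕b28⊕b29⊕b30⊕b31 = 0⊕0⊕0⊕0⊕0⊕0⊕1⊕0⊕1⊕0⊕0⊕0⊕0⊕1⊕0⊕1 = 0
Syndrome (s16...s1) = 01000 → position 8.

01000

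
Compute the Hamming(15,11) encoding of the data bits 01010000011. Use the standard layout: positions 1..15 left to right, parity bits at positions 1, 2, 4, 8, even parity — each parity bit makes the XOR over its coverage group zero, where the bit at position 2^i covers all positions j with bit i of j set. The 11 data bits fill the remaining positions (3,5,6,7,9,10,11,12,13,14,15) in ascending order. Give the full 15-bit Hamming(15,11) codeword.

110010100000011

Place data bits at non-power-of-two positions: b3=0, b5=1, b6=0, b7=1, b9=0, b10=0, b11=0, b12=0, b13=0, b14=1, b15=1.
p1 = XOR of data positions {3,5,7,9,11,13,15} = 0⊕1⊕1⊕0⊕0⊕0⊕1 = 1
p2 = XOR of data positions {3,6,7,10,11,14,15} = 0⊕0⊕1⊕0⊕0⊕1⊕1 = 1
p4 = XOR of data positions {5,6,7,12,13,14,15} = 1⊕0⊕1⊕0⊕0⊕1⊕1 = 0
p8 = XOR of data positions {9,10,11,12,13,14,15} = 0⊕0⊕0⊕0⊕0⊕1⊕1 = 0
Codeword b1..b15 = 110010100000011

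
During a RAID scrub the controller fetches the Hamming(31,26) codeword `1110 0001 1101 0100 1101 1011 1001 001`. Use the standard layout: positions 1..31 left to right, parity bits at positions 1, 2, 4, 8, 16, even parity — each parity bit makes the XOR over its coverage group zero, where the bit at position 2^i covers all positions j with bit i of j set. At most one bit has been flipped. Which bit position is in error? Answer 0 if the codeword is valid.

30

s1: b1⊕b3⊕b5⊕b7⊕b9⊕b11⊕b13⊕b15⊕b17⊕b19⊕b21⊕b23⊕b25⊕b27⊕b29⊕b31 = 1⊕1⊕0⊕0⊕1⊕0⊕0⊕0⊕1⊕0⊕1⊕1⊕1⊕0⊕0⊕1 = 0
s2: b2⊕b3⊕b6⊕b7⊕b10⊕b11⊕b14⊕b15⊕b18⊕b19⊕b22⊕b23⊕b26⊕b27⊕b30⊕b31 = 1⊕1⊕0⊕0⊕1⊕0⊕1⊕0⊕1⊕0⊕0⊕1⊕0⊕0⊕0⊕1 = 1
s4: b4⊕b5⊕b6⊕b7⊕b12⊕b13⊕b14⊕b15⊕b20⊕b21⊕b22⊕b23⊕b28⊕b29⊕b30⊕b31 = 0⊕0⊕0⊕0⊕1⊕0⊕1⊕0⊕1⊕1⊕0⊕1⊕1⊕0⊕0⊕1 = 1
s8: b8⊕b9⊕b10⊕b11⊕b12⊕b13⊕b14⊕b15⊕b24⊕b25⊕b26⊕b27⊕b28⊕b29⊕b30⊕b31 = 1⊕1⊕1⊕0⊕1⊕0⊕1⊕0⊕1⊕1⊕0⊕0⊕1⊕0⊕0⊕1 = 1
s16: b16⊕b17⊕b18⊕b19⊕b20⊕b21⊕b22⊕b23⊕b24⊕b25⊕b26⊕b27⊕b28⊕b29⊕b30⊕b31 = 0⊕1⊕1⊕0⊕1⊕1⊕0⊕1⊕1⊕1⊕0⊕0⊕1⊕0⊕0⊕1 = 1
Syndrome (s16...s1) = 11110 → position 30.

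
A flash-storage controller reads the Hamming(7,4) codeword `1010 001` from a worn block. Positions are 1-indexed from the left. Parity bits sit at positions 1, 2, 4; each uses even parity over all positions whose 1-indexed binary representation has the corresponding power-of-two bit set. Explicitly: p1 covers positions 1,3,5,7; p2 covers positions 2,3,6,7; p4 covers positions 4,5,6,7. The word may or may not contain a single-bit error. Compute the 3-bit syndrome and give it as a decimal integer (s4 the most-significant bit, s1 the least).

5

s1: b1⊕b3⊕b5⊕b7 = 1⊕1⊕0⊕1 = 1
s2: b2⊕b3⊕b6⊕b7 = 0⊕1⊕0⊕1 = 0
s4: b4⊕b5⊕b6⊕b7 = 0⊕0⊕0⊕1 = 1
Syndrome (s4...s1) = 101 → position 5.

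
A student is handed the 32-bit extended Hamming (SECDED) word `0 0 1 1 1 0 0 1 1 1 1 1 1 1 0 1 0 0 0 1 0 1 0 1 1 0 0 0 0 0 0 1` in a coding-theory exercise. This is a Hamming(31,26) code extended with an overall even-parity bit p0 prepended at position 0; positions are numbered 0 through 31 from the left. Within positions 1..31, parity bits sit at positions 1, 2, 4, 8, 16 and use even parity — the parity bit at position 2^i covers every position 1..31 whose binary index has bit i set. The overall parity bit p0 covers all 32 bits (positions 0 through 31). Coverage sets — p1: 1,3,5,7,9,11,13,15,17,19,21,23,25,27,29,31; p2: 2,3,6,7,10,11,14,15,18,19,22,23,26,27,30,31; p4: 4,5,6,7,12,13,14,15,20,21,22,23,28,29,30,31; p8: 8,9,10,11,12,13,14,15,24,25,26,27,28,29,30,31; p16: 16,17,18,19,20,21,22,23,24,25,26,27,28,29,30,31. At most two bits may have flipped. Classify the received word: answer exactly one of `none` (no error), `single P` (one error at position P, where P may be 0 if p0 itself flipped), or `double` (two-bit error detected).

double

s1: b1⊕b3⊕b5⊕b7⊕b9⊕b11⊕b13⊕b15⊕b17⊕b19⊕b21⊕b23⊕b25⊕b27⊕b29⊕b31 = 0⊕1⊕0⊕1⊕1⊕1⊕1⊕1⊕0⊕1⊕1⊕1⊕0⊕0⊕0⊕1 = 0
s2: b2⊕b3⊕b6⊕b7⊕b10⊕b11⊕b14⊕b15⊕b18⊕b19⊕b22⊕b23⊕b26⊕b27⊕b30⊕b31 = 1⊕1⊕0⊕1⊕1⊕1⊕0⊕1⊕0⊕1⊕0⊕1⊕0⊕0⊕0⊕1 = 1
s4: b4⊕b5⊕b6⊕b7⊕b12⊕b13⊕b14⊕b15⊕b20⊕b21⊕b22⊕b23⊕b28⊕b29⊕b30⊕b31 = 1⊕0⊕0⊕1⊕1⊕1⊕0⊕1⊕0⊕1⊕0⊕1⊕0⊕0⊕0⊕1 = 0
s8: b8⊕b9⊕b10⊕b11⊕b12⊕b13⊕b14⊕b15⊕b24⊕b25⊕b26⊕b27⊕b28⊕b29⊕b30⊕b31 = 1⊕1⊕1⊕1⊕1⊕1⊕0⊕1⊕1⊕0⊕0⊕0⊕0⊕0⊕0⊕1 = 1
s16: b16⊕b17⊕b18⊕b19⊕b20⊕b21⊕b22⊕b23⊕b24⊕b25⊕b26⊕b27⊕b28⊕b29⊕b30⊕b31 = 0⊕0⊕0⊕1⊕0⊕1⊕0⊕1⊕1⊕0⊕0⊕0⊕0⊕0⊕0⊕1 = 1
Syndrome (s16...s1) = 11010 → position 26.
Overall parity (XOR of all 32 bits, including p0): 0⊕0⊕1⊕1⊕1⊕0⊕0⊕1⊕1⊕1⊕1⊕1⊕1⊕1⊕0⊕1⊕0⊕0⊕0⊕1⊕0⊕1⊕0⊕1⊕1⊕0⊕0⊕0⊕0⊕0⊕0⊕1 = 0
Overall=0, syndrome position=26 → double-bit error detected (uncorrectable).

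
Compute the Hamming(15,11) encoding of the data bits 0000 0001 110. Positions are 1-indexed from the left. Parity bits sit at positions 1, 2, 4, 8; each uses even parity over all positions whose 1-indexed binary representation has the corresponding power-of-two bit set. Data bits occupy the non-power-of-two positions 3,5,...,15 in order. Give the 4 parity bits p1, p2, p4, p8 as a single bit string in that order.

1111

Place data bits at non-power-of-two positions: b3=0, b5=0, b6=0, b7=0, b9=0, b10=0, b11=0, b12=1, b13=1, b14=1, b15=0.
p1 = XOR of data positions {3,5,7,9,11,13,15} = 0⊕0⊕0⊕0⊕0⊕1⊕0 = 1
p2 = XOR of data positions {3,6,7,10,11,14,15} = 0⊕0⊕0⊕0⊕0⊕1⊕0 = 1
p4 = XOR of data positions {5,6,7,12,13,14,15} = 0⊕0⊕0⊕1⊕1⊕1⊕0 = 1
p8 = XOR of data positions {9,10,11,12,13,14,15} = 0⊕0⊕0⊕1⊕1⊕1⊕0 = 1
Parity bits p1,p2,p4,p8 = 1111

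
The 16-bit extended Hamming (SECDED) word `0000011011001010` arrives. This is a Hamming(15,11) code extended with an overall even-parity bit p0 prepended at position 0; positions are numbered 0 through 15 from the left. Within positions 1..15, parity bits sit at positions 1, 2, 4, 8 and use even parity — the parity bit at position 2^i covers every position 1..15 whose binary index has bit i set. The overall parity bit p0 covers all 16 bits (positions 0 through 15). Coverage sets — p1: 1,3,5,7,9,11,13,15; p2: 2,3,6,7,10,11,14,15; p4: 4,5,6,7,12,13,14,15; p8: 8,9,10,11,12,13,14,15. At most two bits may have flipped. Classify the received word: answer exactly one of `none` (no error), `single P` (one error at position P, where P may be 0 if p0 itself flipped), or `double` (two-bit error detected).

s1: b1⊕b3⊕b5⊕b7⊕b9⊕b11⊕b13⊕b15 = 0⊕0⊕1⊕0⊕1⊕0⊕0⊕0 = 0
s2: b2⊕b3⊕b6⊕b7⊕b10⊕b11⊕b14⊕b15 = 0⊕0⊕1⊕0⊕0⊕0⊕1⊕0 = 0
s4: b4⊕b5⊕b6⊕b7⊕b12⊕b13⊕b14⊕b15 = 0⊕1⊕1⊕0⊕1⊕0⊕1⊕0 = 0
s8: b8⊕b9⊕b10⊕b11⊕b12⊕b13⊕b14⊕b15 = 1⊕1⊕0⊕0⊕1⊕0⊕1⊕0 = 0
Syndrome (s8...s1) = 0000 → position 0 (no error).
Overall parity (XOR of all 16 bits, including p0): 0⊕0⊕0⊕0⊕0⊕1⊕1⊕0⊕1⊕1⊕0⊕0⊕1⊕0⊕1⊕0 = 0
Overall=0, syndrome position=0 → no error.

none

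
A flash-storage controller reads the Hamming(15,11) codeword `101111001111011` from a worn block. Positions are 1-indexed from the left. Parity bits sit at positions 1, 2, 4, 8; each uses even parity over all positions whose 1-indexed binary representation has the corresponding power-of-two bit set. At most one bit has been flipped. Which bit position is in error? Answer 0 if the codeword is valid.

0

s1: b1⊕b3⊕b5⊕b7⊕b9⊕b11⊕b13⊕b15 = 1⊕1⊕1⊕0⊕1⊕1⊕0⊕1 = 0
s2: b2⊕b3⊕b6⊕b7⊕b10⊕b11⊕b14⊕b15 = 0⊕1⊕1⊕0⊕1⊕1⊕1⊕1 = 0
s4: b4⊕b5⊕b6⊕b7⊕b12⊕b13⊕b14⊕b15 = 1⊕1⊕1⊕0⊕1⊕0⊕1⊕1 = 0
s8: b8⊕b9⊕b10⊕b11⊕b12⊕b13⊕b14⊕b15 = 0⊕1⊕1⊕1⊕1⊕0⊕1⊕1 = 0
Syndrome (s8...s1) = 0000 → position 0 (no error).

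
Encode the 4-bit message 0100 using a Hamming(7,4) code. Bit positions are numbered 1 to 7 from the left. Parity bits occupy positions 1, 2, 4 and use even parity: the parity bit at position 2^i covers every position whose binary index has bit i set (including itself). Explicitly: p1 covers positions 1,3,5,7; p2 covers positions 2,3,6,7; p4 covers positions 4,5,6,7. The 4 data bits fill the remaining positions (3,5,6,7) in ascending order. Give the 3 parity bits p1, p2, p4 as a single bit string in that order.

101

Place data bits at non-power-of-two positions: b3=0, b5=1, b6=0, b7=0.
p1 = XOR of data positions {3,5,7} = 0⊕1⊕0 = 1
p2 = XOR of data positions {3,6,7} = 0⊕0⊕0 = 0
p4 = XOR of data positions {5,6,7} = 1⊕0⊕0 = 1
Parity bits p1,p2,p4 = 101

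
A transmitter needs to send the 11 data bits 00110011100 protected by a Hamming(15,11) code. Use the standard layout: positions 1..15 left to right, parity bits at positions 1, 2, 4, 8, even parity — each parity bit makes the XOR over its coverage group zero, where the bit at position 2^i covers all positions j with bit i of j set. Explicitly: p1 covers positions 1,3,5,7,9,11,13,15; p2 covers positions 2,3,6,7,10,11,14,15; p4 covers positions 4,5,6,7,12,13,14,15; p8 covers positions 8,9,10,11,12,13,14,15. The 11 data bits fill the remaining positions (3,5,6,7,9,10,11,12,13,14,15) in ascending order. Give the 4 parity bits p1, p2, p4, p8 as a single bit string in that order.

Place data bits at non-power-of-two positions: b3=0, b5=0, b6=1, b7=1, b9=0, b10=0, b11=1, b12=1, b13=1, b14=0, b15=0.
p1 = XOR of data positions {3,5,7,9,11,13,15} = 0⊕0⊕1⊕0⊕1⊕1⊕0 = 1
p2 = XOR of data positions {3,6,7,10,11,14,15} = 0⊕1⊕1⊕0⊕1⊕0⊕0 = 1
p4 = XOR of data positions {5,6,7,12,13,14,15} = 0⊕1⊕1⊕1⊕1⊕0⊕0 = 0
p8 = XOR of data positions {9,10,11,12,13,14,15} = 0⊕0⊕1⊕1⊕1⊕0⊕0 = 1
Parity bits p1,p2,p4,p8 = 1101

1101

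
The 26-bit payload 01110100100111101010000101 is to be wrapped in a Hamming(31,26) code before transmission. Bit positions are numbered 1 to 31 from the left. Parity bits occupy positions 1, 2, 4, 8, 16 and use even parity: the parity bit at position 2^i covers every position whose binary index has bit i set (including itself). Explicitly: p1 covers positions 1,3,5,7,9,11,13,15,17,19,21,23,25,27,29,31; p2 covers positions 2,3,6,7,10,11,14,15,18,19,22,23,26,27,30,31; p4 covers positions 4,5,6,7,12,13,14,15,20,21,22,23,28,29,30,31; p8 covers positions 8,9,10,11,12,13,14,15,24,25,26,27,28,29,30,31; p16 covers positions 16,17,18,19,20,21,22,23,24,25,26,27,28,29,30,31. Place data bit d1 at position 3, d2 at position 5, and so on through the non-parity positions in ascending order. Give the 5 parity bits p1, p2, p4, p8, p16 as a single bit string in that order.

11010

Place data bits at non-power-of-two positions: b3=0, b5=1, b6=1, b7=1, b9=0, b10=1, b11=0, b12=0, b13=1, b14=0, b15=0, b17=1, b18=1, b19=1, b20=1, b21=0, b22=1, b23=0, b24=1, b25=0, b26=0, b27=0, b28=0, b29=1, b30=0, b31=1.
p1 = XOR of data positions {3,5,7,9,11,13,15,17,19,21,23,25,27,29,31} = 0⊕1⊕1⊕0⊕0⊕1⊕0⊕1⊕1⊕0⊕0⊕0⊕0⊕1⊕1 = 1
p2 = XOR of data positions {3,6,7,10,11,14,15,18,19,22,23,26,27,30,31} = 0⊕1⊕1⊕1⊕0⊕0⊕0⊕1⊕1⊕1⊕0⊕0⊕0⊕0⊕1 = 1
p4 = XOR of data positions {5,6,7,12,13,14,15,20,21,22,23,28,29,30,31} = 1⊕1⊕1⊕0⊕1⊕0⊕0⊕1⊕0⊕1⊕0⊕0⊕1⊕0⊕1 = 0
p8 = XOR of data positions {9,10,11,12,13,14,15,24,25,26,27,28,29,30,31} = 0⊕1⊕0⊕0⊕1⊕0⊕0⊕1⊕0⊕0⊕0⊕0⊕1⊕0⊕1 = 1
p16 = XOR of data positions {17,18,19,20,21,22,23,24,25,26,27,28,29,30,31} = 1⊕1⊕1⊕1⊕0⊕1⊕0⊕1⊕0⊕0⊕0⊕0⊕1⊕0⊕1 = 0
Parity bits p1,p2,p4,p8,p16 = 11010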